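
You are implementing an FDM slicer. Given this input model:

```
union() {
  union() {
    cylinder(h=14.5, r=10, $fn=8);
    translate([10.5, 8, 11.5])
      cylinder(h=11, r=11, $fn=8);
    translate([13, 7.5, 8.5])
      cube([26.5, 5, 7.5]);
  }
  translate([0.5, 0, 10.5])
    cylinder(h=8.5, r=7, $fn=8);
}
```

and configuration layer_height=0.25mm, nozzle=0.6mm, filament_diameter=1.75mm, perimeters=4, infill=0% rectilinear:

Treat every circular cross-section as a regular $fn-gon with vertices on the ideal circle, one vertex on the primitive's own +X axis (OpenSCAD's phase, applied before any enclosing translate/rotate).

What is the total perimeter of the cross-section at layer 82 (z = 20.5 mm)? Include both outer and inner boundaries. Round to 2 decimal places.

At z = 20.5 mm: the cylinder is absent (z outside [0, 14.5]); the r=11 cylinder at (10.5, 8) contributes a regular 8-gon of circumradius 11 (perimeter = 2·8·11.000·sin(180°/8) = 67.35 mm); the cube at (13, 7.5) is absent (z outside [8.5, 16]); Taking the union: only the r=11 cylinder at (10.5, 8) is present, so the union is just that shape — boundary = 67.35 mm; the cylinder at (0.5, 0) does not reach this height (z outside [10.5, 19]); Combining (union): only the result so far is present, so the union is just that shape — boundary = 67.35 mm. Overall, the cross-section is a single solid region. Total boundary length (outer) = 67.35 mm.

67.35 mm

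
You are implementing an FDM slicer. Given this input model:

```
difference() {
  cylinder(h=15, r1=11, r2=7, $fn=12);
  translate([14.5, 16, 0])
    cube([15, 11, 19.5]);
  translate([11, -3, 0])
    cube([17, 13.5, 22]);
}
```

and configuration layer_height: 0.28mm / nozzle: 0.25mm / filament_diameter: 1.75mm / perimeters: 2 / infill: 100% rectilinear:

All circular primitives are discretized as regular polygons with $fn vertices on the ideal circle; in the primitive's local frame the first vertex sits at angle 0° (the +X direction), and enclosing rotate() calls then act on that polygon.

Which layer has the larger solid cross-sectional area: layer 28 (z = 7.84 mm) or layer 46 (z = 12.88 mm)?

layer 28 (z = 7.84 mm)

Layer 28 (z = 7.84): the cone contributes a regular 12-gon of circumradius 8.909 (interpolated between r1=11 and r2=7 at t=0.523) (area = (12/2)·8.909²·sin(360°/12) = 238.13 mm²); the 15×11 cube at (14.5, 16) contributes its full rectangle (area 165.00 mm²); the cube at (11, -3) (footprint 17×13.5) is included at this height (area 229.50 mm²); Subtracting the remaining from the first: starting from the cone (238.13 mm²), the 15×11 cube at (14.5, 16) misses the remaining region (no effect); the 17×13.5 cube at (11, -3) misses the remaining region (no effect) — area = 238.13 mm². So its area = 238.13 mm². Layer 46 (z = 12.88): the cone (r1=11→r2=7) has section circumradius 7.565 here — a regular 12-gon (area = (12/2)·7.565²·sin(360°/12) = 171.70 mm²); the cube at (14.5, 16) (footprint 15×11) is included at this height (area 165.00 mm²); the 17×13.5 cube at (11, -3) contributes its full rectangle (area 229.50 mm²); Subtracting the remaining from the first: starting from the cone (171.70 mm²), the 15×11 cube at (14.5, 16) misses the remaining region (no effect); the 17×13.5 cube at (11, -3) misses the remaining region (no effect) — area = 171.70 mm². So its area = 171.70 mm². Layer 28 is larger (238.13 vs 171.70 mm²).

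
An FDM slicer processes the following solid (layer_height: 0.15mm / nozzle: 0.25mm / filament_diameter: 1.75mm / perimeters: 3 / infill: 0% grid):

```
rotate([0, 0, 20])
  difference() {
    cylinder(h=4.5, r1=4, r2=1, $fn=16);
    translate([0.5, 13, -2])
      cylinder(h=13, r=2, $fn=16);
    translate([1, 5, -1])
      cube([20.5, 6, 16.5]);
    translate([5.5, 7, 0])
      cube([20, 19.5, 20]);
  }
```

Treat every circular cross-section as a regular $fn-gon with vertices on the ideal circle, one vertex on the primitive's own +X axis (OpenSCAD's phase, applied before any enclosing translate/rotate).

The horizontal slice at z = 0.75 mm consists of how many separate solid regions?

At z = 0.75 mm: the cone contributes a regular 16-gon of circumradius 3.500 (interpolated between r1=4 and r2=1 at t=0.167); the cylinder at (0.5, 13): section is a regular 16-gon, circumradius r=2; the cube at (1, 5) (footprint 20.5×6) is included at this height; the cube at (5.5, 7) is present — its section is the full 20×19.5 rectangle; Subtracting the remaining from the first: starting from the cone, the r=2 cylinder at (0.5, 13) misses the remaining region (no effect); the 20.5×6 cube at (1, 5) misses the remaining region (no effect); the 20×19.5 cube at (5.5, 7) misses the remaining region (no effect) — 1 connected region; (whole slice rotated 20° about Z — lengths, areas and connectivity unchanged). The result has 1 disconnected region.

1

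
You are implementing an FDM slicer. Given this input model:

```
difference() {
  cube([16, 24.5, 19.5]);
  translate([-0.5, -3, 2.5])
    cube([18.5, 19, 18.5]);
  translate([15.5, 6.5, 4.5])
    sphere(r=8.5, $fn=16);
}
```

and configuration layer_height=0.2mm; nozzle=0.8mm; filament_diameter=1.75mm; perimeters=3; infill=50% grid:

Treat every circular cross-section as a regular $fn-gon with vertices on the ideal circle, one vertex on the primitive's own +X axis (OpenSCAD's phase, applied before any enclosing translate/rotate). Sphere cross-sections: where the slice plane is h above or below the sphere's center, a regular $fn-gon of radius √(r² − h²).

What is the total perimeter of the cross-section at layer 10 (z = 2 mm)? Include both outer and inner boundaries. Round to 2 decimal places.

82.25 mm

At z = 2 mm: the 16×24.5 cube contributes its full rectangle (perimeter 81.00 mm); the cube at (-0.5, -3) is absent (z outside [2.5, 21]); the sphere at (15.5, 6.5): section is a regular 16-gon, circumradius = √(r²−h²) = √(8.5²−2.5²) = 8.124 (perimeter = 2·16·8.124·sin(180°/16) = 50.72 mm); Taking the first minus the rest: starting from the 16×24.5 cube, the r=8.5 sphere at (15.5, 6.5) partially overlaps it — only the 103.47 mm² overlap (of its 202.06 mm²) is removed, clipping the outline — boundary = 82.25 mm. Overall, the cross-section is a single solid region. Total boundary length (outer) = 82.25 mm.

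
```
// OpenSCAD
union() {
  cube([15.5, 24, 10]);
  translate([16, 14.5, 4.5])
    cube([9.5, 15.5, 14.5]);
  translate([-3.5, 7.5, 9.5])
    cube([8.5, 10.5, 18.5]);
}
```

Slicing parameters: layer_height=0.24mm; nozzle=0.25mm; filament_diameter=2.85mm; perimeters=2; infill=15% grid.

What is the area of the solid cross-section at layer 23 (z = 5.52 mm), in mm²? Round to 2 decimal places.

At z = 5.52 mm: the cube (footprint 15.5×24) is included at this height (area 372.00 mm²); the cube at (16, 14.5) (footprint 9.5×15.5) is included at this height (area 147.25 mm²); the cube at (-3.5, 7.5) does not reach this height (z outside [9.5, 28]); Taking the union: the 2 present regions are separate (no shared area or edge), so areas and boundary lengths simply add and each stays a separate island — area = 519.25 mm². Overall, the cross-section has 2 separate islands. Net area = 519.25 mm².

519.25 mm²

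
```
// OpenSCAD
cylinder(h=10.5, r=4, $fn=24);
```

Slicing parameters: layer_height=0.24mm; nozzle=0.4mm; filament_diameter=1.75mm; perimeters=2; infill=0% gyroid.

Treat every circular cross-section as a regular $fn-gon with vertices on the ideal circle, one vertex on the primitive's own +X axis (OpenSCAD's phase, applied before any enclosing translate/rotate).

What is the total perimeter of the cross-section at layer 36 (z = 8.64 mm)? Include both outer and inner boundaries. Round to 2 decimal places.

25.06 mm

At z = 8.64 mm: the r=4 cylinder gives a regular 24-gon of circumradius 4 (constant along its height) (perimeter = 2·24·4.000·sin(180°/24) = 25.06 mm). Overall, the cross-section is a single solid region. Total boundary length (outer) = 25.06 mm.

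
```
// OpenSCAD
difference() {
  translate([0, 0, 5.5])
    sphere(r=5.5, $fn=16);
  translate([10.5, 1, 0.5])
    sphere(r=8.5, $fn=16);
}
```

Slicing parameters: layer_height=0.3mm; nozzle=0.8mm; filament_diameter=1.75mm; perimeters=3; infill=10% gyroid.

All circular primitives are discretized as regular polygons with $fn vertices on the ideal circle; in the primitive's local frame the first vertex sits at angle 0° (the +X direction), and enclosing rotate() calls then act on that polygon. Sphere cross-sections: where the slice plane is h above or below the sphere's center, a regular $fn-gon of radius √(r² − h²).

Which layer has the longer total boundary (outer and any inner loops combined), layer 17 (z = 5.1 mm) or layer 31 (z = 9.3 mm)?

layer 17 (z = 5.1 mm)

Layer 17 (z = 5.1): the r=5.5 sphere slices to a regular 16-gon of circumradius 5.485 (√(r²−h²) with h=0.4 from center) (perimeter = 2·16·5.485·sin(180°/16) = 34.24 mm); the sphere at (10.5, 1): section is a regular 16-gon, circumradius = √(r²−h²) = √(8.5²−4.6²) = 7.148 (perimeter = 2·16·7.148·sin(180°/16) = 44.62 mm); Subtracting the remaining from the first: starting from the r=5.5 sphere, the r=8.5 sphere at (10.5, 1) partially overlaps it — only the 8.59 mm² overlap (of its 156.41 mm²) is removed, clipping the outline — boundary = 34.01 mm. So its perimeter = 34.01 mm. Layer 31 (z = 9.3): the r=5.5 sphere slices to a regular 16-gon of circumradius 3.976 (√(r²−h²) with h=3.8 from center) (perimeter = 2·16·3.976·sin(180°/16) = 24.82 mm); the sphere at (10.5, 1) does not reach this height (|z−center|=8.800 > r=8.5); After the difference (first − rest): none of the subtracted shapes is present at this height, so the r=5.5 sphere is unchanged — boundary = 24.82 mm. So its perimeter = 24.82 mm. Layer 17 is larger (34.01 vs 24.82 mm).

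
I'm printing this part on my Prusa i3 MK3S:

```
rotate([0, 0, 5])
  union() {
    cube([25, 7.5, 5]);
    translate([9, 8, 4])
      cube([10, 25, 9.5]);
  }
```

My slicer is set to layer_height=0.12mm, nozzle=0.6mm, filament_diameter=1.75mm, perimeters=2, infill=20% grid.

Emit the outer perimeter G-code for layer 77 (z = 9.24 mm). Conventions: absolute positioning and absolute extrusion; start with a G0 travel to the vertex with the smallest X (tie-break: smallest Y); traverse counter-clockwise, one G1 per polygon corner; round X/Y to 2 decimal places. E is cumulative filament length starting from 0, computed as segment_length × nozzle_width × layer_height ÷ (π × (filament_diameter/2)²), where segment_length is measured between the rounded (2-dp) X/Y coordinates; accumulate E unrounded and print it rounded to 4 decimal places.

At z = 9.24 mm: the cube is not intersected at this z (z outside [0, 5]); the cube at (9, 8) is present — its section is the full 10×25 rectangle; Combining (union): only the 10×25 cube at (9, 8) is present, so the union is just that shape — 1 connected region; (rotated 5° about Z; rotation is an isometry so areas/perimeters/island counts are preserved). The outline is a single polygon with 4 vertices. Extrusion per mm of travel: 0.6 × 0.12 / (π × 0.875²) = 0.029934. Accumulating E over each segment gives final E = 2.0953.

G0 X6.09 Y33.66 Z9.24
G1 X8.27 Y8.75 E0.7485
G1 X18.23 Y9.63 E1.0478
G1 X16.05 Y34.53 E1.7960
G1 X6.09 Y33.66 E2.0953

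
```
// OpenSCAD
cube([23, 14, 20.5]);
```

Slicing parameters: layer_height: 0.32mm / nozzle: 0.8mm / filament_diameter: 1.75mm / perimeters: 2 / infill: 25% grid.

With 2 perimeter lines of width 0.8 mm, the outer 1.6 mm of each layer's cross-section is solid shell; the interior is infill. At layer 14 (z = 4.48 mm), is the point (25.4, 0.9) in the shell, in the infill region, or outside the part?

At z = 4.48 mm: the cube (footprint 23×14) is included at this height. Overall, the cross-section is a single solid region. The nearest boundary edge runs (23.00, 0.00)→(23.00, 14.00); distance from the point to it = 2.40 mm. The point is not inside any of the regions above, so it lies outside the cross-section (2.40 mm from the nearest boundary).

outside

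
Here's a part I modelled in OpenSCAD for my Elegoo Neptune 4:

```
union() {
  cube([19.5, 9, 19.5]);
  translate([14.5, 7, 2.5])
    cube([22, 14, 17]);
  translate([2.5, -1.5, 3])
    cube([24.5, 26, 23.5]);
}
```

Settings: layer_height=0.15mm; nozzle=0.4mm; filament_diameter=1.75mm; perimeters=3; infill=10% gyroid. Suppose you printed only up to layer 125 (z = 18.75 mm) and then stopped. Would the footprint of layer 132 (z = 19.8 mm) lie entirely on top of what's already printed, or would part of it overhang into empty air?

Compare the two slices. At z = 18.75: the cube (footprint 19.5×9) is included at this height (area 175.50 mm²); the cube at (14.5, 7) is present — its section is the full 22×14 rectangle (area 308.00 mm²); the cube at (2.5, -1.5) (footprint 24.5×26) is included at this height (area 637.00 mm²); Merging all regions: the regions partially overlap — summed areas 1120.50 mm² minus the doubly-counted overlap 328.00 mm² gives 792.50 mm² — area = 792.50 mm². At z = 19.8: the cube is not intersected at this z (z outside [0, 19.5]); the cube at (14.5, 7) does not reach this height (z outside [2.5, 19.5]); the cube at (2.5, -1.5) is present — its section is the full 24.5×26 rectangle (area 637.00 mm²); Taking the union: only the 24.5×26 cube at (2.5, -1.5) is present, so the union is just that shape — area = 637.00 mm². Checking containment: the cross-section at z = 19.8 is a subset of the cross-section at z = 18.75.

entirely on top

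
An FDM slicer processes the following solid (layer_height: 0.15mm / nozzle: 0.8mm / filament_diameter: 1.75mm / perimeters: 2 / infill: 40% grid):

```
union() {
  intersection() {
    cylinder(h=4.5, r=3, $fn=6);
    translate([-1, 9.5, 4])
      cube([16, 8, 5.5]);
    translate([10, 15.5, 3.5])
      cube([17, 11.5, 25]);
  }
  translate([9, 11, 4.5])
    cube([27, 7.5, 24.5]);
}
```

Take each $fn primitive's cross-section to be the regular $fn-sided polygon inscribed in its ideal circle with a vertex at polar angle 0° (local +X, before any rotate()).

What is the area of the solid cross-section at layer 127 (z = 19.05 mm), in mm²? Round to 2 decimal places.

202.50 mm²

At z = 19.05 mm: the cylinder does not reach this height (z outside [0, 4.5]); the cube at (-1, 9.5) is absent (z outside [4, 9.5]); the cube at (10, 15.5) is present — its section is the full 17×11.5 rectangle (area 195.50 mm²); After intersecting: at least one operand is absent at this height, so nothing remains; the cube at (9, 11) is present — its section is the full 27×7.5 rectangle (area 202.50 mm²); Combining (union): only the 27×7.5 cube at (9, 11) is present, so the union is just that shape — area = 202.50 mm². Overall, the cross-section is a single solid region. Net area = 202.50 mm².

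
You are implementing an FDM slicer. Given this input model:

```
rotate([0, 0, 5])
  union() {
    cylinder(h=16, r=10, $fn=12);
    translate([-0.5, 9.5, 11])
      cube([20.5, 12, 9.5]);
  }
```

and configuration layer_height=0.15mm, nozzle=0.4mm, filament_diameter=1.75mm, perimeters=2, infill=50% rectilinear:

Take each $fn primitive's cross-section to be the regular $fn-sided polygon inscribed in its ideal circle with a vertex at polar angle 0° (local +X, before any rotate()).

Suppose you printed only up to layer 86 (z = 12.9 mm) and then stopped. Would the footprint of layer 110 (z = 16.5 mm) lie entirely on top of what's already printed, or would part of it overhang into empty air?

Compare the two slices. At z = 12.9: the cylinder: section is a regular 12-gon, circumradius r=10 (area = (12/2)·10.000²·sin(360°/12) = 300.00 mm²); the 20.5×12 cube at (-0.5, 9.5) contributes its full rectangle (area 246.00 mm²); Taking the union: the regions partially overlap — summed areas 546.00 mm² minus the doubly-counted overlap 0.68 mm² gives 545.32 mm² — area = 545.32 mm²; (rotated 5° about Z; rotation is an isometry so areas/perimeters/island counts are preserved). At z = 16.5: the cylinder is absent (z outside [0, 16]); the 20.5×12 cube at (-0.5, 9.5) contributes its full rectangle (area 246.00 mm²); Taking the union: only the 20.5×12 cube at (-0.5, 9.5) is present, so the union is just that shape — area = 246.00 mm²; (rotated 5° about Z; rotation is an isometry so areas/perimeters/island counts are preserved). Checking containment: the cross-section at z = 16.5 is a subset of the cross-section at z = 12.9.

entirely on top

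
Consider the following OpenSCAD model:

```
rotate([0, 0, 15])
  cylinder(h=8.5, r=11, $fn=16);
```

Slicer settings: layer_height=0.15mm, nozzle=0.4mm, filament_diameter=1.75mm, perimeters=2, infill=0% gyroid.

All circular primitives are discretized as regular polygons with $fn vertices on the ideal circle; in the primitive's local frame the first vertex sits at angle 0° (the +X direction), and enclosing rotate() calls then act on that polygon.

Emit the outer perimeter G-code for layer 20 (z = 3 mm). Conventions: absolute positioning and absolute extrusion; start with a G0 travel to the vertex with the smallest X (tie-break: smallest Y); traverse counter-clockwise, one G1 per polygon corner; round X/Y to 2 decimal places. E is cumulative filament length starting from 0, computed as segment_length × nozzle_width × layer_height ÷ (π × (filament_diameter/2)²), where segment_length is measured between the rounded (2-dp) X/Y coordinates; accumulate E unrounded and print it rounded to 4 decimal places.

At z = 3 mm: the r=11 cylinder contributes a regular 16-gon of circumradius 11; (rotated 15° about Z; rotation is an isometry so areas/perimeters/island counts are preserved). The outline is a single polygon with 16 vertices. Extrusion per mm of travel: 0.4 × 0.15 / (π × 0.875²) = 0.024945. Accumulating E over each segment gives final E = 1.7137.

G0 X-10.91 Y1.44 Z3.00
G1 X-10.63 Y-2.85 E0.1072
G1 X-8.73 Y-6.70 E0.2143
G1 X-5.50 Y-9.53 E0.3215
G1 X-1.44 Y-10.91 E0.4284
G1 X2.85 Y-10.63 E0.5357
G1 X6.70 Y-8.73 E0.6428
G1 X9.53 Y-5.50 E0.7499
G1 X10.91 Y-1.44 E0.8569
G1 X10.63 Y2.85 E0.9641
G1 X8.73 Y6.70 E1.0712
G1 X5.50 Y9.53 E1.1783
G1 X1.44 Y10.91 E1.2853
G1 X-2.85 Y10.63 E1.3925
G1 X-6.70 Y8.73 E1.4996
G1 X-9.53 Y5.50 E1.6068
G1 X-10.91 Y1.44 E1.7137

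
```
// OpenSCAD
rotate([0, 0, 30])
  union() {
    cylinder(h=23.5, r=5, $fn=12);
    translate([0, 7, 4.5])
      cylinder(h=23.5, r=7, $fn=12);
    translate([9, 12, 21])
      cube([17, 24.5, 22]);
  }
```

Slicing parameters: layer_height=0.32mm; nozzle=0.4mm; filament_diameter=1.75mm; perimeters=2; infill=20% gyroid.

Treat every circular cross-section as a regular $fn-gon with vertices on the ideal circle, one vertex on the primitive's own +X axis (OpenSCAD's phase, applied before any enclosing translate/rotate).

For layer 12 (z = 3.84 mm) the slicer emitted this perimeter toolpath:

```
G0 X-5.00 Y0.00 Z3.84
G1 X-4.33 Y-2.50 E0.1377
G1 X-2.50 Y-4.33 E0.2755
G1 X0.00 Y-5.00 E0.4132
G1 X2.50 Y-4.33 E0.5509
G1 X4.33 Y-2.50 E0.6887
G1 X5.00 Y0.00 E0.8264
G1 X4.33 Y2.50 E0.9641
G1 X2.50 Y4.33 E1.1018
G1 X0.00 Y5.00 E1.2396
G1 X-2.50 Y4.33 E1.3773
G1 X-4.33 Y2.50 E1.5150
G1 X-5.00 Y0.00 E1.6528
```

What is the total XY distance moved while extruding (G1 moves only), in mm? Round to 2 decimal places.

31.06 mm

Sum the Euclidean lengths of each G1 segment: total = 31.06 mm.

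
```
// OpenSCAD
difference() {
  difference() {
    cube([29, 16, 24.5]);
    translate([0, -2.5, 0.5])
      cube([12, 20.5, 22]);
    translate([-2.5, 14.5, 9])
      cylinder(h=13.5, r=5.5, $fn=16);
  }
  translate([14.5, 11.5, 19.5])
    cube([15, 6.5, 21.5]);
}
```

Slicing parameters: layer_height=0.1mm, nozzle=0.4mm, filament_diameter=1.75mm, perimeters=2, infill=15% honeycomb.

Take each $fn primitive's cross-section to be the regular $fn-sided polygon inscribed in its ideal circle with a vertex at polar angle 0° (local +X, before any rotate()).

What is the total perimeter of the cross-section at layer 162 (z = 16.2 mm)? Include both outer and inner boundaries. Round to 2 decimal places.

66.00 mm

At z = 16.2 mm: the 29×16 cube contributes its full rectangle (perimeter 90.00 mm); the 12×20.5 cube at (0, -2.5) contributes its full rectangle (perimeter 65.00 mm); the cylinder at (-2.5, 14.5): section is a regular 16-gon, circumradius r=5.5 (perimeter = 2·16·5.500·sin(180°/16) = 34.34 mm); After the difference (first − rest): starting from the 29×16 cube, the 12×20.5 cube at (0, -2.5) partially overlaps it — only the 192.00 mm² overlap (of its 246.00 mm²) is removed, clipping the outline; the r=5.5 cylinder at (-2.5, 14.5) misses the remaining region (no effect) — boundary = 66.00 mm; the cube at (14.5, 11.5) is not intersected at this z (z outside [19.5, 41]); Subtracting the remaining from the first: none of the subtracted shapes is present at this height, so the result so far is unchanged — boundary = 66.00 mm. Overall, the cross-section is a single solid region. Total boundary length (outer) = 66.00 mm.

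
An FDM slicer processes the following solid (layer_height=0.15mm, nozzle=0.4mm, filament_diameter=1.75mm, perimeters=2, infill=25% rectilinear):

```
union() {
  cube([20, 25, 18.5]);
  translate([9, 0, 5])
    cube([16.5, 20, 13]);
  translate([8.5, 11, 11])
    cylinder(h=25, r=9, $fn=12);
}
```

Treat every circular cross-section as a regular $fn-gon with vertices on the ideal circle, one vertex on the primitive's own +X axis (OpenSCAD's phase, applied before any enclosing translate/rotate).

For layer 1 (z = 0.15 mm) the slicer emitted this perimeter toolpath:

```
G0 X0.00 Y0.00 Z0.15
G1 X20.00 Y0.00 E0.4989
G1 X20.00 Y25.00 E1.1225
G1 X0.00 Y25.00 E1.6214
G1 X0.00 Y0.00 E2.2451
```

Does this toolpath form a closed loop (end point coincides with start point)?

yes

Start point (G0): (0.00, 0.00). End point (last G1): the path returns to the start — closed.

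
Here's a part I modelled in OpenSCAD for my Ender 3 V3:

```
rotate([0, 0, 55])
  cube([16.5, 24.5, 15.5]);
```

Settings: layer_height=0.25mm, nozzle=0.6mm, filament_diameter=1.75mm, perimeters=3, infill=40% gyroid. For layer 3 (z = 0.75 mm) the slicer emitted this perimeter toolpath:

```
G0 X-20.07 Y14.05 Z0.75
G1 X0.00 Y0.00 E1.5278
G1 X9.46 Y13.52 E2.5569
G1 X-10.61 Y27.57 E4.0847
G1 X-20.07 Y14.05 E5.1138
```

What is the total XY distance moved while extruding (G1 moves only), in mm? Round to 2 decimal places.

Sum the Euclidean lengths of each G1 segment: total = 82.00 mm.

82.00 mm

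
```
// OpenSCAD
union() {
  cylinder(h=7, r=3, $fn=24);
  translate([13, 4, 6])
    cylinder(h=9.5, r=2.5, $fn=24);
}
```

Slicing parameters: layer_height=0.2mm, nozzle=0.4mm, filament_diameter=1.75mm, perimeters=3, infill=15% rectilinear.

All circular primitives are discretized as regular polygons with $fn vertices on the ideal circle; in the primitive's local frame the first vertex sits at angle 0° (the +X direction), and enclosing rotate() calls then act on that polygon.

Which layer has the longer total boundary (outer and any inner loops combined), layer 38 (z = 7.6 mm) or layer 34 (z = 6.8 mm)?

layer 34 (z = 6.8 mm)

Layer 38 (z = 7.6): the cylinder does not reach this height (z outside [0, 7]); the r=2.5 cylinder at (13, 4) gives a regular 24-gon of circumradius 2.5 (constant along its height) (perimeter = 2·24·2.500·sin(180°/24) = 15.66 mm); Merging all regions: only the r=2.5 cylinder at (13, 4) is present, so the union is just that shape — boundary = 15.66 mm. So its perimeter = 15.66 mm. Layer 34 (z = 6.8): the r=3 cylinder gives a regular 24-gon of circumradius 3 (constant along its height) (perimeter = 2·24·3.000·sin(180°/24) = 18.80 mm); the cylinder at (13, 4): section is a regular 24-gon, circumradius r=2.5 (perimeter = 2·24·2.500·sin(180°/24) = 15.66 mm); Merging all regions: the 2 present regions are separate (no shared area or edge), so areas and boundary lengths simply add and each stays a separate island — boundary = 34.46 mm. So its perimeter = 34.46 mm. Layer 34 is larger (34.46 vs 15.66 mm).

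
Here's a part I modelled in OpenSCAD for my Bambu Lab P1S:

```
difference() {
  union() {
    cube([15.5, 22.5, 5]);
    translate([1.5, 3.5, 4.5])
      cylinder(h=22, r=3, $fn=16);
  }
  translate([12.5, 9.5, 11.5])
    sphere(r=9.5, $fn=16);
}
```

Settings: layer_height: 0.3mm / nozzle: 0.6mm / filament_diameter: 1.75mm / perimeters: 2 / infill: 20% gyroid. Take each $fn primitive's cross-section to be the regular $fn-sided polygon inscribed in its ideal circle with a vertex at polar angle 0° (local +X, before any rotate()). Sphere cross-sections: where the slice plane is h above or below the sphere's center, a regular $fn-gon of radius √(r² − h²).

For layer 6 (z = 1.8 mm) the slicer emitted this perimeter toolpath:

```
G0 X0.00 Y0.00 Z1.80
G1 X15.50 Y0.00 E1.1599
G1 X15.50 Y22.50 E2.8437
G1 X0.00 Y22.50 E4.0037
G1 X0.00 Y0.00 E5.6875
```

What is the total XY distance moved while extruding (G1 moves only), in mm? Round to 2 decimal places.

76.00 mm

Sum the Euclidean lengths of each G1 segment: total = 76.00 mm.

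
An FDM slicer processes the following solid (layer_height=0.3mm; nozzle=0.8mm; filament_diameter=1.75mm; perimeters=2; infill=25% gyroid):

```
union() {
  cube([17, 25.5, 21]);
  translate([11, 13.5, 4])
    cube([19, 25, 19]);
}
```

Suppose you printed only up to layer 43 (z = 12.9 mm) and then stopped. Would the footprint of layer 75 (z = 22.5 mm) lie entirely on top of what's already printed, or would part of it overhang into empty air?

Compare the two slices. At z = 12.9: the 17×25.5 cube contributes its full rectangle (area 433.50 mm²); the 19×25 cube at (11, 13.5) contributes its full rectangle (area 475.00 mm²); Taking the union: the regions partially overlap — summed areas 908.50 mm² minus the doubly-counted overlap 72.00 mm² gives 836.50 mm² — area = 836.50 mm². At z = 22.5: the cube is absent (z outside [0, 21]); the cube at (11, 13.5) (footprint 19×25) is included at this height (area 475.00 mm²); Combining (union): only the 19×25 cube at (11, 13.5) is present, so the union is just that shape — area = 475.00 mm². Checking containment: the cross-section at z = 22.5 is a subset of the cross-section at z = 12.9.

entirely on top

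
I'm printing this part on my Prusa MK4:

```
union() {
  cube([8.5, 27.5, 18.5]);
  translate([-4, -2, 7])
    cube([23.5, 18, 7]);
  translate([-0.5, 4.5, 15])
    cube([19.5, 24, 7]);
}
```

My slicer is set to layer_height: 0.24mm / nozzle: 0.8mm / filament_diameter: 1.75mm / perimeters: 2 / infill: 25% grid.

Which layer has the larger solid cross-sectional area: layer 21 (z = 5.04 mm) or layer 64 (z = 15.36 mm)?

Layer 21 (z = 5.04): the cube is present — its section is the full 8.5×27.5 rectangle (area 233.75 mm²); the cube at (-4, -2) does not reach this height (z outside [7, 14]); the cube at (-0.5, 4.5) is not intersected at this z (z outside [15, 22]); Taking the union: only the 8.5×27.5 cube is present, so the union is just that shape — area = 233.75 mm². So its area = 233.75 mm². Layer 64 (z = 15.36): the cube (footprint 8.5×27.5) is included at this height (area 233.75 mm²); the cube at (-4, -2) does not reach this height (z outside [7, 14]); the 19.5×24 cube at (-0.5, 4.5) contributes its full rectangle (area 468.00 mm²); Combining (union): the regions partially overlap — summed areas 701.75 mm² minus the doubly-counted overlap 195.50 mm² gives 506.25 mm² — area = 506.25 mm². So its area = 506.25 mm². Layer 64 is larger (506.25 vs 233.75 mm²).

layer 64 (z = 15.36 mm)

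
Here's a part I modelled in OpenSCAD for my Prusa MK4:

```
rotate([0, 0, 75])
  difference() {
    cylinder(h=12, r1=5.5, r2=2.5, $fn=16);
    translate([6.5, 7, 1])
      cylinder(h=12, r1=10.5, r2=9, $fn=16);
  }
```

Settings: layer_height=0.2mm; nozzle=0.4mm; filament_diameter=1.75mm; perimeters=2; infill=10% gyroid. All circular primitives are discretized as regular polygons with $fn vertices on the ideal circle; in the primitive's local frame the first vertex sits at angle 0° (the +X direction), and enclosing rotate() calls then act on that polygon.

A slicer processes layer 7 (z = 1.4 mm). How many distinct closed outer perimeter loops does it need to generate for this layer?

At z = 1.4 mm: the cone (r1=5.5→r2=2.5) has section circumradius 5.150 here — a regular 16-gon; the cone at (6.5, 7): at t=0.033 of its height the radius interpolates to r₁+(r₂−r₁)t = 10.450, giving a regular 16-gon of that circumradius; Subtracting the remaining from the first: starting from the cone, the cone at (6.5, 7) partially overlaps it — only the 44.02 mm² overlap (of its 334.32 mm²) is removed, clipping the outline — 1 connected region; (whole slice rotated 75° about Z — lengths, areas and connectivity unchanged). The result has 1 disconnected region.

1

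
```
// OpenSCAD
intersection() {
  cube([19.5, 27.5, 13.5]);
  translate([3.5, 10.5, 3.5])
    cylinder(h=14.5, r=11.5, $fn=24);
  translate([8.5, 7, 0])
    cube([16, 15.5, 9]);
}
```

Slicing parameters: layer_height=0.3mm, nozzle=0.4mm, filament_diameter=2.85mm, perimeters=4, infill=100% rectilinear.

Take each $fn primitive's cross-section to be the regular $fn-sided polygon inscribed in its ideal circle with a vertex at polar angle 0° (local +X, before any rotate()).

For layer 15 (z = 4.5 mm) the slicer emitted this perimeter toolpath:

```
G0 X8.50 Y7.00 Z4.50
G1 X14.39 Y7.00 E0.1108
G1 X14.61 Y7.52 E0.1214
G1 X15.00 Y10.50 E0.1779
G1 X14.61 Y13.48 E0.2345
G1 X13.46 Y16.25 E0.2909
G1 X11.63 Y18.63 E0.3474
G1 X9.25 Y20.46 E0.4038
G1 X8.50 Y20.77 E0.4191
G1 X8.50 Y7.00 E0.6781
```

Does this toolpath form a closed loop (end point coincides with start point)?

yes

Start point (G0): (8.50, 7.00). End point (last G1): the path returns to the start — closed.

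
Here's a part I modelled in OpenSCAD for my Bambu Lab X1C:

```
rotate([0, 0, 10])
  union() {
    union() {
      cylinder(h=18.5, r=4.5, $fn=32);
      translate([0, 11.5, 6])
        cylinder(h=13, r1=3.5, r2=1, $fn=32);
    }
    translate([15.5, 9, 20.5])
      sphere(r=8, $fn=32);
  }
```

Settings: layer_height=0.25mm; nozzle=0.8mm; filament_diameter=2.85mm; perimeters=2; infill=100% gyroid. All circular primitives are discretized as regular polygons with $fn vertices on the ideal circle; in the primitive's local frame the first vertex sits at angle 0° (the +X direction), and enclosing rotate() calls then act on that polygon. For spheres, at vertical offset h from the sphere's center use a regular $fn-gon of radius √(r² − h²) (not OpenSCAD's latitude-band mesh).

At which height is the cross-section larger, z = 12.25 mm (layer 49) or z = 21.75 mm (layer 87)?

layer 87 (z = 21.75 mm)

Layer 49 (z = 12.25): the cylinder: section is a regular 32-gon, circumradius r=4.5 (area = (32/2)·4.500²·sin(360°/32) = 63.21 mm²); the cone at (0, 11.5): at t=0.481 of its height the radius interpolates to r₁+(r₂−r₁)t = 2.298, giving a regular 32-gon of that circumradius (area = (32/2)·2.298²·sin(360°/32) = 16.48 mm²); Taking the union: the 2 present regions are separate (no shared area or edge), so areas and boundary lengths simply add and each stays a separate island — area = 79.69 mm²; the sphere at (15.5, 9) does not reach this height (|z−center|=8.250 > r=8); Combining (union): only the result so far is present, so the union is just that shape — area = 79.69 mm²; (whole slice rotated 10° about Z — lengths, areas and connectivity unchanged). So its area = 79.69 mm². Layer 87 (z = 21.75): the cylinder does not reach this height (z outside [0, 18.5]); the cone at (0, 11.5) is not intersected at this z (z outside [6, 19]); Taking the union: nothing is present at this height; the r=8 sphere at (15.5, 9) contributes a regular 32-gon of circumradius √(8²−1.25²) = 7.902 (area = (32/2)·7.902²·sin(360°/32) = 194.90 mm²); Combining (union): only the r=8 sphere at (15.5, 9) is present, so the union is just that shape — area = 194.90 mm²; (rotated 10° about Z; rotation is an isometry so areas/perimeters/island counts are preserved). So its area = 194.90 mm². Layer 87 is larger (194.90 vs 79.69 mm²).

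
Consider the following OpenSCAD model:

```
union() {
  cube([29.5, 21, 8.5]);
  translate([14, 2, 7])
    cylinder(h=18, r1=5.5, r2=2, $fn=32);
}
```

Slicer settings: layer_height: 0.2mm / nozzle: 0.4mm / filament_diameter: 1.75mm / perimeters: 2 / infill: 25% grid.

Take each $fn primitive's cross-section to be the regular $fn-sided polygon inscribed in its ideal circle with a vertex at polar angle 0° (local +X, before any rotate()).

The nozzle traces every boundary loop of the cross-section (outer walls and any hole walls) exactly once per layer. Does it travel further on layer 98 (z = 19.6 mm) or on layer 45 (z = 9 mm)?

layer 45 (z = 9 mm)

Layer 98 (z = 19.6): the cube is not intersected at this z (z outside [0, 8.5]); the cone at (14, 2) contributes a regular 32-gon of circumradius 3.050 (interpolated between r1=5.5 and r2=2 at t=0.700) (perimeter = 2·32·3.050·sin(180°/32) = 19.13 mm); Taking the union: only the cone at (14, 2) is present, so the union is just that shape — boundary = 19.13 mm. So its perimeter = 19.13 mm. Layer 45 (z = 9): the cube is not intersected at this z (z outside [0, 8.5]); the cone at (14, 2) (r1=5.5→r2=2) has section circumradius 5.111 here — a regular 32-gon (perimeter = 2·32·5.111·sin(180°/32) = 32.06 mm); Merging all regions: only the cone at (14, 2) is present, so the union is just that shape — boundary = 32.06 mm. So its perimeter = 32.06 mm. Layer 45 is larger (32.06 vs 19.13 mm).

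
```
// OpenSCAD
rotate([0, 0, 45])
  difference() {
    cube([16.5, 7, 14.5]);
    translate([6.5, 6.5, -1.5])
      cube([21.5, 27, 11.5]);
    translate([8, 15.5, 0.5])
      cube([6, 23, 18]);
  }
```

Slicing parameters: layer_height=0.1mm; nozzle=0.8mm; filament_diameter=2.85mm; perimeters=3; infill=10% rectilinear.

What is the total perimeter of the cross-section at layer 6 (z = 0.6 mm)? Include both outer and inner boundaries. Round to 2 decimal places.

47.00 mm

At z = 0.6 mm: the 16.5×7 cube contributes its full rectangle (perimeter 47.00 mm); the cube at (6.5, 6.5) is present — its section is the full 21.5×27 rectangle (perimeter 97.00 mm); the cube at (8, 15.5) (footprint 6×23) is included at this height (perimeter 58.00 mm); Subtracting the remaining from the first: starting from the 16.5×7 cube, the 21.5×27 cube at (6.5, 6.5) partially overlaps it — only the 5.00 mm² overlap (of its 580.50 mm²) is removed, clipping the outline; the 6×23 cube at (8, 15.5) misses the remaining region (no effect) — boundary = 47.00 mm; (rotated 45° about Z; rotation is an isometry so areas/perimeters/island counts are preserved). Overall, the cross-section is a single solid region. Total boundary length (outer) = 47.00 mm.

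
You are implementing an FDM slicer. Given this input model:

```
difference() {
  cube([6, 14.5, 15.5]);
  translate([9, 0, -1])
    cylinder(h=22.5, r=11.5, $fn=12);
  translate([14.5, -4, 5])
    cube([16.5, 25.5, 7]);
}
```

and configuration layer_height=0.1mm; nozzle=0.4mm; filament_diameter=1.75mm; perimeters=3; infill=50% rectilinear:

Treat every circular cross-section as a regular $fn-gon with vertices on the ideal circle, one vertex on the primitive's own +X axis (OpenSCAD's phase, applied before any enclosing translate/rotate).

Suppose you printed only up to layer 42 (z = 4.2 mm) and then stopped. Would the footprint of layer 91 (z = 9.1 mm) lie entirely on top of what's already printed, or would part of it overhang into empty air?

Compare the two slices. At z = 4.2: the cube (footprint 6×14.5) is included at this height (area 87.00 mm²); the r=11.5 cylinder at (9, 0) contributes a regular 12-gon of circumradius 11.5 (area = (12/2)·11.500²·sin(360°/12) = 396.75 mm²); the cube at (14.5, -4) does not reach this height (z outside [5, 12]); After the difference (first − rest): starting from the 6×14.5 cube (87.00 mm²), the r=11.5 cylinder at (9, 0) partially overlaps it — only the 55.49 mm² overlap (of its 396.75 mm²) is removed, clipping the outline — area = 31.51 mm². At z = 9.1: the cube is present — its section is the full 6×14.5 rectangle (area 87.00 mm²); the cylinder at (9, 0): section is a regular 12-gon, circumradius r=11.5 (area = (12/2)·11.500²·sin(360°/12) = 396.75 mm²); the cube at (14.5, -4) (footprint 16.5×25.5) is included at this height (area 420.75 mm²); Taking the first minus the rest: starting from the 6×14.5 cube (87.00 mm²), the r=11.5 cylinder at (9, 0) partially overlaps it — only the 55.49 mm² overlap (of its 396.75 mm²) is removed, clipping the outline; the 16.5×25.5 cube at (14.5, -4) misses the remaining region (no effect) — area = 31.51 mm². Checking containment: the cross-section at z = 9.1 is a subset of the cross-section at z = 4.2.

entirely on top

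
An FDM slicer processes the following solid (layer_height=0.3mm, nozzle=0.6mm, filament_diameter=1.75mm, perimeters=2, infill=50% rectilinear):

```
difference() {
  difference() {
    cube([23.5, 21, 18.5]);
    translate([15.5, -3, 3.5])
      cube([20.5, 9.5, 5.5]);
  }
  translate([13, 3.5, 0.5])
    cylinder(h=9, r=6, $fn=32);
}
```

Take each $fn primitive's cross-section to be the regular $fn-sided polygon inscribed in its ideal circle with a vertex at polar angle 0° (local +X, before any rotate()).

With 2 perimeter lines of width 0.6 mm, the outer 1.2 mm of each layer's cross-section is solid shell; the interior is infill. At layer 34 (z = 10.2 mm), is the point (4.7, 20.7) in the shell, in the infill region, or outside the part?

shell

At z = 10.2 mm: the cube is present — its section is the full 23.5×21 rectangle; the cube at (15.5, -3) is not intersected at this z (z outside [3.5, 9]); After the difference (first − rest): none of the subtracted shapes is present at this height, so the 23.5×21 cube is unchanged — 1 connected region; the cylinder at (13, 3.5) is absent (z outside [0.5, 9.5]); Taking the first minus the rest: none of the subtracted shapes is present at this height, so that combined region is unchanged — 1 connected region. Overall, the cross-section is a single solid region. The nearest boundary edge runs (23.50, 21.00)→(0.00, 21.00); distance from the point to it = 0.30 mm. The point is inside the cross-section, 0.30 mm from the nearest boundary — within the 1.2 mm shell band (2 × 0.6).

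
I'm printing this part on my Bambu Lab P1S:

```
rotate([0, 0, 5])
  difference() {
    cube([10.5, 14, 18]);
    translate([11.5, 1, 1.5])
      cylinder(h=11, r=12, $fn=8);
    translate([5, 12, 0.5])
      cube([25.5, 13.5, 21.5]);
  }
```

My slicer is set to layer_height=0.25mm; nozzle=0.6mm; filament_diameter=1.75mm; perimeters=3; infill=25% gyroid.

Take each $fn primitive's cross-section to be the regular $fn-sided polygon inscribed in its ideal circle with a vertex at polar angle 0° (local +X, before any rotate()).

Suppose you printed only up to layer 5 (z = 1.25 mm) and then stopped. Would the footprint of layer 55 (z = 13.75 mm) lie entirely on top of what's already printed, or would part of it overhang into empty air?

Compare the two slices. At z = 1.25: the cube is present — its section is the full 10.5×14 rectangle (area 147.00 mm²); the cylinder at (11.5, 1) does not reach this height (z outside [1.5, 12.5]); the 25.5×13.5 cube at (5, 12) contributes its full rectangle (area 344.25 mm²); Taking the first minus the rest: starting from the 10.5×14 cube (147.00 mm²), the 25.5×13.5 cube at (5, 12) partially overlaps it — only the 11.00 mm² overlap (of its 344.25 mm²) is removed, clipping the outline — area = 136.00 mm²; (rotated 5° about Z; rotation is an isometry so areas/perimeters/island counts are preserved). At z = 13.75: the 10.5×14 cube contributes its full rectangle (area 147.00 mm²); the cylinder at (11.5, 1) is absent (z outside [1.5, 12.5]); the cube at (5, 12) is present — its section is the full 25.5×13.5 rectangle (area 344.25 mm²); After the difference (first − rest): starting from the 10.5×14 cube (147.00 mm²), the 25.5×13.5 cube at (5, 12) partially overlaps it — only the 11.00 mm² overlap (of its 344.25 mm²) is removed, clipping the outline — area = 136.00 mm²; (whole slice rotated 5° about Z — lengths, areas and connectivity unchanged). Checking containment: the cross-section at z = 13.75 is a subset of the cross-section at z = 1.25.

entirely on top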